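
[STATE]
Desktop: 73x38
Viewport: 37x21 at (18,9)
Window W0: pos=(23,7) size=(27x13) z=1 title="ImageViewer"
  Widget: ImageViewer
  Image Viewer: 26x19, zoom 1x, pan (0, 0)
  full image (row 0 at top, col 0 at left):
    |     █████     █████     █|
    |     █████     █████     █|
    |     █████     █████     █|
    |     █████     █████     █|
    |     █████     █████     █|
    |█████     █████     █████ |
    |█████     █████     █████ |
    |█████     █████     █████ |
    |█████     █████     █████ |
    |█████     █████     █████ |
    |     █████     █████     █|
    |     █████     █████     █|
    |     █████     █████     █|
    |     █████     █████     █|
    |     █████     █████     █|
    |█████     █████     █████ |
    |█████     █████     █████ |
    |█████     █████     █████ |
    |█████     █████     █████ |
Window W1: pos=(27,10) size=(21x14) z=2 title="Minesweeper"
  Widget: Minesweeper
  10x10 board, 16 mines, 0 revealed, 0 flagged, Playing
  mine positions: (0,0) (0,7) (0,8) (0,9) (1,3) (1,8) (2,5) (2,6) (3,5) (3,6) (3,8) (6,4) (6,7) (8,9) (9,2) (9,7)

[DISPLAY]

     ┠─────────────────────────┨     
     ┃   ┏━━━━━━━━━━━━━━━━━━━┓ ┃     
     ┃   ┃ Minesweeper       ┃ ┃     
     ┃   ┠───────────────────┨ ┃     
     ┃   ┃■■■■■■■■■■         ┃ ┃     
     ┃   ┃■■■■■■■■■■         ┃ ┃     
     ┃███┃■■■■■■■■■■         ┃█┃     
     ┃███┃■■■■■■■■■■         ┃█┃     
     ┃███┃■■■■■■■■■■         ┃█┃     
     ┃███┃■■■■■■■■■■         ┃█┃     
     ┗━━━┃■■■■■■■■■■         ┃━┛     
         ┃■■■■■■■■■■         ┃       
         ┃■■■■■■■■■■         ┃       
         ┃■■■■■■■■■■         ┃       
         ┗━━━━━━━━━━━━━━━━━━━┛       
                                     
                                     
                                     
                                     
                                     
                                     


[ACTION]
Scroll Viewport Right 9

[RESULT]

──────────────────────┨              
┏━━━━━━━━━━━━━━━━━━━┓ ┃              
┃ Minesweeper       ┃ ┃              
┠───────────────────┨ ┃              
┃■■■■■■■■■■         ┃ ┃              
┃■■■■■■■■■■         ┃ ┃              
┃■■■■■■■■■■         ┃█┃              
┃■■■■■■■■■■         ┃█┃              
┃■■■■■■■■■■         ┃█┃              
┃■■■■■■■■■■         ┃█┃              
┃■■■■■■■■■■         ┃━┛              
┃■■■■■■■■■■         ┃                
┃■■■■■■■■■■         ┃                
┃■■■■■■■■■■         ┃                
┗━━━━━━━━━━━━━━━━━━━┛                
                                     
                                     
                                     
                                     
                                     
                                     


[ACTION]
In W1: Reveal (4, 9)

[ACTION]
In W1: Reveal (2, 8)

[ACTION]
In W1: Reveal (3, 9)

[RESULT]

──────────────────────┨              
┏━━━━━━━━━━━━━━━━━━━┓ ┃              
┃ Minesweeper       ┃ ┃              
┠───────────────────┨ ┃              
┃■■■■■■■■■■         ┃ ┃              
┃■■■■■■■■■■         ┃ ┃              
┃■■■■■■■■2■         ┃█┃              
┃■■■■■■■■■1         ┃█┃              
┃■■■■■■■■■1         ┃█┃              
┃■■■■■■■■■■         ┃█┃              
┃■■■■■■■■■■         ┃━┛              
┃■■■■■■■■■■         ┃                
┃■■■■■■■■■■         ┃                
┃■■■■■■■■■■         ┃                
┗━━━━━━━━━━━━━━━━━━━┛                
                                     
                                     
                                     
                                     
                                     
                                     


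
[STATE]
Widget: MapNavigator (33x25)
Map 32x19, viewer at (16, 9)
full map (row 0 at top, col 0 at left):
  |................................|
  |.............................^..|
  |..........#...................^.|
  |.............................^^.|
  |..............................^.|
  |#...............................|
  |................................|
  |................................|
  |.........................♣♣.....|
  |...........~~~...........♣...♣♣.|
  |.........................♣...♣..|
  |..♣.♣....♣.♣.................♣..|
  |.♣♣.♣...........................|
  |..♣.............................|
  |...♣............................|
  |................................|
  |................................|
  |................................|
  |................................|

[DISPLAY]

                                 
                                 
                                 
................................ 
.............................^.. 
..........#...................^. 
.............................^^. 
..............................^. 
#............................... 
................................ 
................................ 
.........................♣♣..... 
...........~~~..@........♣...♣♣. 
.........................♣...♣.. 
..♣.♣....♣.♣.................♣.. 
.♣♣.♣........................... 
..♣............................. 
...♣............................ 
................................ 
................................ 
................................ 
................................ 
                                 
                                 
                                 


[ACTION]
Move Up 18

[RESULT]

                                 
                                 
                                 
                                 
                                 
                                 
                                 
                                 
                                 
                                 
                                 
                                 
................@............... 
.............................^.. 
..........#...................^. 
.............................^^. 
..............................^. 
#............................... 
................................ 
................................ 
.........................♣♣..... 
...........~~~...........♣...♣♣. 
.........................♣...♣.. 
..♣.♣....♣.♣.................♣.. 
.♣♣.♣........................... 


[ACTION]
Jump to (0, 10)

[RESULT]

                                 
                                 
                .................
                .................
                ..........#......
                .................
                .................
                #................
                .................
                .................
                .................
                ...........~~~...
                @................
                ..♣.♣....♣.♣.....
                .♣♣.♣............
                ..♣..............
                ...♣.............
                .................
                .................
                .................
                .................
                                 
                                 
                                 
                                 


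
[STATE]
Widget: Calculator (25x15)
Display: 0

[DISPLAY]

                        0
┌───┬───┬───┬───┐        
│ 7 │ 8 │ 9 │ ÷ │        
├───┼───┼───┼───┤        
│ 4 │ 5 │ 6 │ × │        
├───┼───┼───┼───┤        
│ 1 │ 2 │ 3 │ - │        
├───┼───┼───┼───┤        
│ 0 │ . │ = │ + │        
├───┼───┼───┼───┤        
│ C │ MC│ MR│ M+│        
└───┴───┴───┴───┘        
                         
                         
                         


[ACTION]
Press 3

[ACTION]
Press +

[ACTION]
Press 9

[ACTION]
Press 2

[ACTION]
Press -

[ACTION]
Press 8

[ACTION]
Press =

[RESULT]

                       87
┌───┬───┬───┬───┐        
│ 7 │ 8 │ 9 │ ÷ │        
├───┼───┼───┼───┤        
│ 4 │ 5 │ 6 │ × │        
├───┼───┼───┼───┤        
│ 1 │ 2 │ 3 │ - │        
├───┼───┼───┼───┤        
│ 0 │ . │ = │ + │        
├───┼───┼───┼───┤        
│ C │ MC│ MR│ M+│        
└───┴───┴───┴───┘        
                         
                         
                         


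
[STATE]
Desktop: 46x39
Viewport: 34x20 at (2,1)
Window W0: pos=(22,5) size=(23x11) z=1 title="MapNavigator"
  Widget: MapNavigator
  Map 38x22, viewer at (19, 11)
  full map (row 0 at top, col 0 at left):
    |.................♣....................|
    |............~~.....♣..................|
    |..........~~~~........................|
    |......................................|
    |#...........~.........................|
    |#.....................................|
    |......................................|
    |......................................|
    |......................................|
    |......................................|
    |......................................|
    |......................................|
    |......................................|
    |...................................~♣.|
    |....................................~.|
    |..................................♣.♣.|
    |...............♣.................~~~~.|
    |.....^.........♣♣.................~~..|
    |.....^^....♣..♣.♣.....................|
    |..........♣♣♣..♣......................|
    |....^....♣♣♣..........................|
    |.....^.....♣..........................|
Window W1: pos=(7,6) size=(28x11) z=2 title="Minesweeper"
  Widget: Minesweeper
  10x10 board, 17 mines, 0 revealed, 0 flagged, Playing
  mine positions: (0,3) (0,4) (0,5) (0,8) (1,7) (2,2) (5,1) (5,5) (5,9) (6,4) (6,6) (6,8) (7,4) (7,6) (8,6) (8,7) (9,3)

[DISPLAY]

                                  
                                  
                                  
                                  
                    ┏━━━━━━━━━━━━━
     ┏━━━━━━━━━━━━━━━━━━━━━━━━━━┓r
     ┃ Minesweeper              ┃─
     ┠──────────────────────────┨.
     ┃■■■■■■■■■■                ┃.
     ┃■■■■■■■■■■                ┃.
     ┃■■■■■■■■■■                ┃.
     ┃■■■■■■■■■■                ┃.
     ┃■■■■■■■■■■                ┃.
     ┃■■■■■■■■■■                ┃.
     ┃■■■■■■■■■■                ┃━
     ┗━━━━━━━━━━━━━━━━━━━━━━━━━━┛ 
                                  
                                  
                                  
                                  


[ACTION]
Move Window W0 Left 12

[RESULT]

                                  
                                  
                                  
                                  
        ┏━━━━━━━━━━━━━━━━━━━━━┓   
     ┏━━━━━━━━━━━━━━━━━━━━━━━━━━┓ 
     ┃ Minesweeper              ┃ 
     ┠──────────────────────────┨ 
     ┃■■■■■■■■■■                ┃ 
     ┃■■■■■■■■■■                ┃ 
     ┃■■■■■■■■■■                ┃ 
     ┃■■■■■■■■■■                ┃ 
     ┃■■■■■■■■■■                ┃ 
     ┃■■■■■■■■■■                ┃ 
     ┃■■■■■■■■■■                ┃ 
     ┗━━━━━━━━━━━━━━━━━━━━━━━━━━┛ 
                                  
                                  
                                  
                                  


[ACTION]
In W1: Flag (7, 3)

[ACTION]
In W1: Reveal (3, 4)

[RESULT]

                                  
                                  
                                  
                                  
        ┏━━━━━━━━━━━━━━━━━━━━━┓   
     ┏━━━━━━━━━━━━━━━━━━━━━━━━━━┓ 
     ┃ Minesweeper              ┃ 
     ┠──────────────────────────┨ 
     ┃■■■■■■■■■■                ┃ 
     ┃■■■3322■21                ┃ 
     ┃■■■1  111                 ┃ 
     ┃■■11                      ┃ 
     ┃■■1 111 11                ┃ 
     ┃■■112■222■                ┃ 
     ┃■■■■■■■■■■                ┃ 
     ┗━━━━━━━━━━━━━━━━━━━━━━━━━━┛ 
                                  
                                  
                                  
                                  


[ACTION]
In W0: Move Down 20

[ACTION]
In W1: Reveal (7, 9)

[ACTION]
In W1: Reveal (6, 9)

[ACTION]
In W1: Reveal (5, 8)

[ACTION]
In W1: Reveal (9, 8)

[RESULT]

                                  
                                  
                                  
                                  
        ┏━━━━━━━━━━━━━━━━━━━━━┓   
     ┏━━━━━━━━━━━━━━━━━━━━━━━━━━┓ 
     ┃ Minesweeper              ┃ 
     ┠──────────────────────────┨ 
     ┃■■■■■■■■■■                ┃ 
     ┃■■■3322■21                ┃ 
     ┃■■■1  111                 ┃ 
     ┃■■11                      ┃ 
     ┃■■1 111 11                ┃ 
     ┃■■112■222■                ┃ 
     ┃■■■■■■■■■2                ┃ 
     ┗━━━━━━━━━━━━━━━━━━━━━━━━━━┛ 
                                  
                                  
                                  
                                  


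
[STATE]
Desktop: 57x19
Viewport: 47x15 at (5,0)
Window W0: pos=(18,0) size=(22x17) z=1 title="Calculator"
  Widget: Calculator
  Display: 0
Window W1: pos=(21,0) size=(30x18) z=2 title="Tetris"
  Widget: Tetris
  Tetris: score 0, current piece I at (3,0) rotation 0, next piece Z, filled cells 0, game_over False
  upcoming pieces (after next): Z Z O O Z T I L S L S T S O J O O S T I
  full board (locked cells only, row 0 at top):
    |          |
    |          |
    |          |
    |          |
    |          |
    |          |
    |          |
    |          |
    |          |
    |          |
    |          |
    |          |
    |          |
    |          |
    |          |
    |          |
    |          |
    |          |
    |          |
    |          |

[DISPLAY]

             ┏━━┏━━━━━━━━━━━━━━━━━━━━━━━━━━━━┓ 
             ┃ C┃ Tetris                     ┃ 
             ┠──┠────────────────────────────┨ 
             ┃  ┃          │Next:            ┃ 
             ┃┌─┃          │▓▓               ┃ 
             ┃│ ┃          │ ▓▓              ┃ 
             ┃├─┃          │                 ┃ 
             ┃│ ┃          │                 ┃ 
             ┃├─┃          │                 ┃ 
             ┃│ ┃          │Score:           ┃ 
             ┃├─┃          │0                ┃ 
             ┃│ ┃          │                 ┃ 
             ┃├─┃          │                 ┃ 
             ┃│ ┃          │                 ┃ 
             ┃└─┃          │                 ┃ 


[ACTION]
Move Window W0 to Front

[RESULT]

             ┏━━━━━━━━━━━━━━━━━━━━┓━━━━━━━━━━┓ 
             ┃ Calculator         ┃          ┃ 
             ┠────────────────────┨──────────┨ 
             ┃                   0┃          ┃ 
             ┃┌───┬───┬───┬───┐   ┃          ┃ 
             ┃│ 7 │ 8 │ 9 │ ÷ │   ┃          ┃ 
             ┃├───┼───┼───┼───┤   ┃          ┃ 
             ┃│ 4 │ 5 │ 6 │ × │   ┃          ┃ 
             ┃├───┼───┼───┼───┤   ┃          ┃ 
             ┃│ 1 │ 2 │ 3 │ - │   ┃          ┃ 
             ┃├───┼───┼───┼───┤   ┃          ┃ 
             ┃│ 0 │ . │ = │ + │   ┃          ┃ 
             ┃├───┼───┼───┼───┤   ┃          ┃ 
             ┃│ C │ MC│ MR│ M+│   ┃          ┃ 
             ┃└───┴───┴───┴───┘   ┃          ┃ 


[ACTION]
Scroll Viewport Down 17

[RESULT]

             ┃┌───┬───┬───┬───┐   ┃          ┃ 
             ┃│ 7 │ 8 │ 9 │ ÷ │   ┃          ┃ 
             ┃├───┼───┼───┼───┤   ┃          ┃ 
             ┃│ 4 │ 5 │ 6 │ × │   ┃          ┃ 
             ┃├───┼───┼───┼───┤   ┃          ┃ 
             ┃│ 1 │ 2 │ 3 │ - │   ┃          ┃ 
             ┃├───┼───┼───┼───┤   ┃          ┃ 
             ┃│ 0 │ . │ = │ + │   ┃          ┃ 
             ┃├───┼───┼───┼───┤   ┃          ┃ 
             ┃│ C │ MC│ MR│ M+│   ┃          ┃ 
             ┃└───┴───┴───┴───┘   ┃          ┃ 
             ┃                    ┃          ┃ 
             ┗━━━━━━━━━━━━━━━━━━━━┛          ┃ 
                ┗━━━━━━━━━━━━━━━━━━━━━━━━━━━━┛ 
                                               


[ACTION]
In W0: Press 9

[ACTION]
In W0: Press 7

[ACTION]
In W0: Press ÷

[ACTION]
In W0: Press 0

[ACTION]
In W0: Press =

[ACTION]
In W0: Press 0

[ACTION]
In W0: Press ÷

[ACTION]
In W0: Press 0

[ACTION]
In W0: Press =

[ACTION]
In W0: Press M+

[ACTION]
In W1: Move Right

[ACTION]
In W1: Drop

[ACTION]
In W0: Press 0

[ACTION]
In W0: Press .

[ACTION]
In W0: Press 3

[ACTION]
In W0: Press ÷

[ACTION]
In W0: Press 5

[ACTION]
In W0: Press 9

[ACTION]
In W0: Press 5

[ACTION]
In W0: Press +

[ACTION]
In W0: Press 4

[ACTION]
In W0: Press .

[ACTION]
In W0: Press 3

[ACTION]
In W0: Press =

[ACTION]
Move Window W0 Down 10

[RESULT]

             ┠────────────────────┨          ┃ 
             ┃                 4.3┃          ┃ 
             ┃┌───┬───┬───┬───┐   ┃          ┃ 
             ┃│ 7 │ 8 │ 9 │ ÷ │   ┃          ┃ 
             ┃├───┼───┼───┼───┤   ┃          ┃ 
             ┃│ 4 │ 5 │ 6 │ × │   ┃          ┃ 
             ┃├───┼───┼───┼───┤   ┃          ┃ 
             ┃│ 1 │ 2 │ 3 │ - │   ┃          ┃ 
             ┃├───┼───┼───┼───┤   ┃          ┃ 
             ┃│ 0 │ . │ = │ + │   ┃          ┃ 
             ┃├───┼───┼───┼───┤   ┃          ┃ 
             ┃│ C │ MC│ MR│ M+│   ┃          ┃ 
             ┃└───┴───┴───┴───┘   ┃          ┃ 
             ┃                    ┃━━━━━━━━━━┛ 
             ┗━━━━━━━━━━━━━━━━━━━━┛            


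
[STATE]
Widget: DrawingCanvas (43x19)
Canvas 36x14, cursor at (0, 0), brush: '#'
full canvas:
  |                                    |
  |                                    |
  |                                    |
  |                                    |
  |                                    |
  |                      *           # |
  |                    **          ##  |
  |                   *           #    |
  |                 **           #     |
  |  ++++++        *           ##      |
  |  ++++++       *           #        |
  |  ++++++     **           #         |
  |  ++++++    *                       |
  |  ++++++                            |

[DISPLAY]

+                                          
                                           
                                           
                                           
                                           
                      *           #        
                    **          ##         
                   *           #           
                 **           #            
  ++++++        *           ##             
  ++++++       *           #               
  ++++++     **           #                
  ++++++    *                              
  ++++++                                   
                                           
                                           
                                           
                                           
                                           


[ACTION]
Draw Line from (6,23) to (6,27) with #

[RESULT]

+                                          
                                           
                                           
                                           
                                           
                      *           #        
                    ** #####    ##         
                   *           #           
                 **           #            
  ++++++        *           ##             
  ++++++       *           #               
  ++++++     **           #                
  ++++++    *                              
  ++++++                                   
                                           
                                           
                                           
                                           
                                           


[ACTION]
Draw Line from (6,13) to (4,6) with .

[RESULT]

+                                          
                                           
                                           
                                           
      ..                                   
        ....          *           #        
            ..      ** #####    ##         
                   *           #           
                 **           #            
  ++++++        *           ##             
  ++++++       *           #               
  ++++++     **           #                
  ++++++    *                              
  ++++++                                   
                                           
                                           
                                           
                                           
                                           


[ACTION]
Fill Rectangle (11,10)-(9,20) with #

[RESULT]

+                                          
                                           
                                           
                                           
      ..                                   
        ....          *           #        
            ..      ** #####    ##         
                   *           #           
                 **           #            
  ++++++  ###########       ##             
  ++++++  ###########      #               
  ++++++  ###########     #                
  ++++++    *                              
  ++++++                                   
                                           
                                           
                                           
                                           
                                           


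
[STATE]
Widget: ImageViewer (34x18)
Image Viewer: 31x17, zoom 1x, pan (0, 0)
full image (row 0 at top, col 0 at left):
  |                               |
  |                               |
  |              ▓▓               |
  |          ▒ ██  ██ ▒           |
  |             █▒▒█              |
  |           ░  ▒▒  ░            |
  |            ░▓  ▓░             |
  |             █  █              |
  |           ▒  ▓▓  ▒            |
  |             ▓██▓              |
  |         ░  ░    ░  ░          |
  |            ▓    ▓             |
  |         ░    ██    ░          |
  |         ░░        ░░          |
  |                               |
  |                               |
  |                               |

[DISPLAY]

                                  
                                  
              ▓▓                  
          ▒ ██  ██ ▒              
             █▒▒█                 
           ░  ▒▒  ░               
            ░▓  ▓░                
             █  █                 
           ▒  ▓▓  ▒               
             ▓██▓                 
         ░  ░    ░  ░             
            ▓    ▓                
         ░    ██    ░             
         ░░        ░░             
                                  
                                  
                                  
                                  


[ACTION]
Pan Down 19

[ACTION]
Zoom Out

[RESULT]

                                  
                                  
                                  
                                  
                                  
                                  
                                  
                                  
                                  
                                  
                                  
                                  
                                  
                                  
                                  
                                  
                                  
                                  


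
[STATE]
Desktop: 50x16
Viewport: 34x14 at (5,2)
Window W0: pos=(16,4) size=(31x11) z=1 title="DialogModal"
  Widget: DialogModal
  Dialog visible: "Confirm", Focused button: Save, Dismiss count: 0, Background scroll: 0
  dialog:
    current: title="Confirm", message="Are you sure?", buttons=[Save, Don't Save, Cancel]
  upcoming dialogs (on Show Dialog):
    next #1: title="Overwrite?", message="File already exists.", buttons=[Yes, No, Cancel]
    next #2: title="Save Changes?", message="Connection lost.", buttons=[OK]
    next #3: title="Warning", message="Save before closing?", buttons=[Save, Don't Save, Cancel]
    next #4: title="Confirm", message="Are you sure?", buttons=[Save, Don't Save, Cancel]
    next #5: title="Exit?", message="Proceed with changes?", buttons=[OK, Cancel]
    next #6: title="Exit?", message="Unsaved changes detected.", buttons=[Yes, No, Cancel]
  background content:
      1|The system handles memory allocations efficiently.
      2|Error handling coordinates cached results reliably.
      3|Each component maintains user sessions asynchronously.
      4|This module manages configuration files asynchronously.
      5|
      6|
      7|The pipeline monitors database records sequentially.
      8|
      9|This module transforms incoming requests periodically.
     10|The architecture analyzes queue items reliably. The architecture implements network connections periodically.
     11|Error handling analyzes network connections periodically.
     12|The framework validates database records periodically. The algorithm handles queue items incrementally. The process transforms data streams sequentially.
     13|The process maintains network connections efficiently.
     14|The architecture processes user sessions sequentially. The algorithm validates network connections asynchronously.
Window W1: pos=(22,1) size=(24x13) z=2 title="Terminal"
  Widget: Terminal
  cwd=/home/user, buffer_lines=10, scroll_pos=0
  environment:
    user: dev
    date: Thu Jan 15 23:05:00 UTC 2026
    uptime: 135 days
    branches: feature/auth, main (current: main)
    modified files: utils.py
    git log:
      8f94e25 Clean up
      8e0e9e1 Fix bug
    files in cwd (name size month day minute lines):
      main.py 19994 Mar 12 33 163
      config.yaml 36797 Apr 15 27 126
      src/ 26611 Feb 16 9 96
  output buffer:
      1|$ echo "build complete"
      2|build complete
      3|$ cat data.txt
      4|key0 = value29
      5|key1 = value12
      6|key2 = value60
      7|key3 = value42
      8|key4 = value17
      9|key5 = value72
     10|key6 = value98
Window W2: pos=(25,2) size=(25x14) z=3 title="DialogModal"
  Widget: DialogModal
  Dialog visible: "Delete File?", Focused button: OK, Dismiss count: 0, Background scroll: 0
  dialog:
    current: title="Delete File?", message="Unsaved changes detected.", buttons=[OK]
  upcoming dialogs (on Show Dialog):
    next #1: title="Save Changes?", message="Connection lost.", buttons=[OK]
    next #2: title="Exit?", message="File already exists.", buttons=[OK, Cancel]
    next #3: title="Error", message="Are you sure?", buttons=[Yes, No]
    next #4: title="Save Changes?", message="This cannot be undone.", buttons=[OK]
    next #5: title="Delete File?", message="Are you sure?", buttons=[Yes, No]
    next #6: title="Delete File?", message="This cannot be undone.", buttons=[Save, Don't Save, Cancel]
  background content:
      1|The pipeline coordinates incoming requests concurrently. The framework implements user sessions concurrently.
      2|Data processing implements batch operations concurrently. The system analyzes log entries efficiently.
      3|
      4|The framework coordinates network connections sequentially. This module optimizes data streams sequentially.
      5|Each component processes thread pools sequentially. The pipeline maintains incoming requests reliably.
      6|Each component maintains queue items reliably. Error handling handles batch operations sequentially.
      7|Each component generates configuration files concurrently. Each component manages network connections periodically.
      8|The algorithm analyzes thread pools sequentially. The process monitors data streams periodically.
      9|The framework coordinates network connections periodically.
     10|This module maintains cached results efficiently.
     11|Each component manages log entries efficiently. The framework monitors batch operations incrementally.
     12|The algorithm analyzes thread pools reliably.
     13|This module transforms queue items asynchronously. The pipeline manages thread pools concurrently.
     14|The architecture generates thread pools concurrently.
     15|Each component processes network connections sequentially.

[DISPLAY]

                 ┃ T┏━━━━━━━━━━━━━
                 ┠──┃ DialogModal 
           ┏━━━━━┃$ ┠─────────────
           ┃ Dial┃bu┃The pipeline 
           ┠─────┃$ ┃Data processi
           ┃The s┃ke┃  ┌──────────
           ┃Er┌──┃ke┃Th│   Delete 
           ┃Ea│  ┃ke┃Ea│Unsaved ch
           ┃Th│  ┃ke┃Ea│       [OK
           ┃  │[S┃ke┃Ea└──────────
           ┃  └──┃ke┃The algorithm
           ┃The p┗━━┃The framework
           ┗━━━━━━━━┃This module m
                    ┗━━━━━━━━━━━━━


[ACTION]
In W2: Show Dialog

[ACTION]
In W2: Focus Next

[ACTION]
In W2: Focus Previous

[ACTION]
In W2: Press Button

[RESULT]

                 ┃ T┏━━━━━━━━━━━━━
                 ┠──┃ DialogModal 
           ┏━━━━━┃$ ┠─────────────
           ┃ Dial┃bu┃The pipeline 
           ┠─────┃$ ┃Data processi
           ┃The s┃ke┃             
           ┃Er┌──┃ke┃The framework
           ┃Ea│  ┃ke┃Each componen
           ┃Th│  ┃ke┃Each componen
           ┃  │[S┃ke┃Each componen
           ┃  └──┃ke┃The algorithm
           ┃The p┗━━┃The framework
           ┗━━━━━━━━┃This module m
                    ┗━━━━━━━━━━━━━


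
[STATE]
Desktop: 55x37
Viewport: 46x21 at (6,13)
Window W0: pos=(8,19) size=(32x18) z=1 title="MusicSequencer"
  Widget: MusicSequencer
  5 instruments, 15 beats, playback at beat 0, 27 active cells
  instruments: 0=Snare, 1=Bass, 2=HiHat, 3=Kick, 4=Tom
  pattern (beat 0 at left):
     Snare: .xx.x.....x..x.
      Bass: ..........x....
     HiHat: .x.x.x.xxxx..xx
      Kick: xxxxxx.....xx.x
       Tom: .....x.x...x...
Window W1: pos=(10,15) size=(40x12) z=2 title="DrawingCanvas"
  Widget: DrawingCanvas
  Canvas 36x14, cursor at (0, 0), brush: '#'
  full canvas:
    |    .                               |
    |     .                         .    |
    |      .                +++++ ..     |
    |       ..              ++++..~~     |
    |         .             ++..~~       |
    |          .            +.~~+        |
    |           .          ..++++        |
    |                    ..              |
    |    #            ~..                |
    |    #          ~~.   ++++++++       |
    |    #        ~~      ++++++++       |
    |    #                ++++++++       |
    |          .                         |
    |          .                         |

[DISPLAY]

                                              
                                              
    ┏━━━━━━━━━━━━━━━━━━━━━━━━━━━━━━━━━━━━━━┓  
    ┃ DrawingCanvas                        ┃  
    ┠──────────────────────────────────────┨  
    ┃+   .                                 ┃  
  ┏━┃     .                         .      ┃  
  ┃ ┃      .                +++++ ..       ┃  
  ┠─┃       ..              ++++..~~       ┃  
  ┃ ┃         .             ++..~~         ┃  
  ┃ ┃          .            +.~~+          ┃  
  ┃ ┃           .          ..++++          ┃  
  ┃ ┃                    ..                ┃  
  ┃ ┗━━━━━━━━━━━━━━━━━━━━━━━━━━━━━━━━━━━━━━┛  
  ┃   Tom·····█·█···█···         ┃            
  ┃                              ┃            
  ┃                              ┃            
  ┃                              ┃            
  ┃                              ┃            
  ┃                              ┃            
  ┃                              ┃            


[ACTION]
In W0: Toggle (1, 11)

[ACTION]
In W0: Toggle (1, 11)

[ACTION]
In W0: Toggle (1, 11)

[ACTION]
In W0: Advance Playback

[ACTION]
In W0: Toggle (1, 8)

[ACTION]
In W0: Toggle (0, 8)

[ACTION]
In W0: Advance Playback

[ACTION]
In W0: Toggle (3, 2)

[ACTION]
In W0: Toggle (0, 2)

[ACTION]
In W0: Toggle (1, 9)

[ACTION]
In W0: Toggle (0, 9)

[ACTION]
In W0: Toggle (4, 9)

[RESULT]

                                              
                                              
    ┏━━━━━━━━━━━━━━━━━━━━━━━━━━━━━━━━━━━━━━┓  
    ┃ DrawingCanvas                        ┃  
    ┠──────────────────────────────────────┨  
    ┃+   .                                 ┃  
  ┏━┃     .                         .      ┃  
  ┃ ┃      .                +++++ ..       ┃  
  ┠─┃       ..              ++++..~~       ┃  
  ┃ ┃         .             ++..~~         ┃  
  ┃ ┃          .            +.~~+          ┃  
  ┃ ┃           .          ..++++          ┃  
  ┃ ┃                    ..                ┃  
  ┃ ┗━━━━━━━━━━━━━━━━━━━━━━━━━━━━━━━━━━━━━━┛  
  ┃   Tom·····█·█·█·█···         ┃            
  ┃                              ┃            
  ┃                              ┃            
  ┃                              ┃            
  ┃                              ┃            
  ┃                              ┃            
  ┃                              ┃            


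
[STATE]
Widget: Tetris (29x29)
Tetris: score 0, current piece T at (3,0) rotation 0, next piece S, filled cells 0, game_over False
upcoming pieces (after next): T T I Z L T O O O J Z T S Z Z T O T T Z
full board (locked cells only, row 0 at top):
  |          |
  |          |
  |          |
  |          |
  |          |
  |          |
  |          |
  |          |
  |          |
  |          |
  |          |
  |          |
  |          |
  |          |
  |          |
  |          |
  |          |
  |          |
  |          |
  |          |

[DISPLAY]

    ▒     │Next:             
   ▒▒▒    │ ░░               
          │░░                
          │                  
          │                  
          │                  
          │Score:            
          │0                 
          │                  
          │                  
          │                  
          │                  
          │                  
          │                  
          │                  
          │                  
          │                  
          │                  
          │                  
          │                  
          │                  
          │                  
          │                  
          │                  
          │                  
          │                  
          │                  
          │                  
          │                  


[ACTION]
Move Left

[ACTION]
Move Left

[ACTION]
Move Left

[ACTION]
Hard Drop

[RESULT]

    ░░    │Next:             
   ░░     │ ▒                
          │▒▒▒               
          │                  
          │                  
          │                  
          │Score:            
          │0                 
          │                  
          │                  
          │                  
          │                  
          │                  
          │                  
          │                  
          │                  
          │                  
          │                  
 ▒        │                  
▒▒▒       │                  
          │                  
          │                  
          │                  
          │                  
          │                  
          │                  
          │                  
          │                  
          │                  


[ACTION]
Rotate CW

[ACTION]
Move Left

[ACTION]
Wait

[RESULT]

          │Next:             
  ░       │ ▒                
  ░░      │▒▒▒               
   ░      │                  
          │                  
          │                  
          │Score:            
          │0                 
          │                  
          │                  
          │                  
          │                  
          │                  
          │                  
          │                  
          │                  
          │                  
          │                  
 ▒        │                  
▒▒▒       │                  
          │                  
          │                  
          │                  
          │                  
          │                  
          │                  
          │                  
          │                  
          │                  
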